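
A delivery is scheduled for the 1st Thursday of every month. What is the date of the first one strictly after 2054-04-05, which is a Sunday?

2054-05-07

April 2054 starts on a Wednesday, so its 1st Thursday is 2054-04-02 (1 day in).
That is not after 2054-04-05, so look at May 2054.
May 2054 starts on a Friday, so its 1st Thursday is 2054-05-07 (6 days in).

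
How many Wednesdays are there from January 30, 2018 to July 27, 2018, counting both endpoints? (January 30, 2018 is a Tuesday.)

January 30, 2018 is a Tuesday; the first Wednesday on or after it is January 31, 2018 (1 day later).
From January 31, 2018 to July 27, 2018: 0 + 28 + 31 + 30 + 31 + 30 + 27 = 177 days (rest of January, February, March, April, May, June, July).
177 ÷ 7 = 25 full weeks with remainder 2, so 25 more Wednesdays after the first → 26.

26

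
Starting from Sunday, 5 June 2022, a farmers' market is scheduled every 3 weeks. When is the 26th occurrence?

12 November 2023

The 26th occurrence is 25 intervals after the first: 25 × 21 = 525 days after 5 June 2022.
June has 30 days — 25 days to the end of June leaves 500.
From end of June to end of 2022 is 184 days (316 left).
January has 31 days (285 left).
February has 28 days (257 left).
March has 31 days (226 left).
April has 30 days (196 left).
May has 31 days (165 left).
June has 30 days (135 left).
July has 31 days (104 left).
August has 31 days (73 left).
September has 30 days (43 left).
October has 31 days (12 left).
12 days into November → 12 November 2023.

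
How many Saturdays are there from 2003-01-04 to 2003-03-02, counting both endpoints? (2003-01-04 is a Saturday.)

2003-01-04 is a Saturday; the first Saturday on or after it is 2003-01-04.
From 2003-01-04 to 2003-03-02: 27 + 28 + 2 = 57 days (rest of January, February, March).
57 ÷ 7 = 8 full weeks with remainder 1, so 8 more Saturdays after the first → 9.

9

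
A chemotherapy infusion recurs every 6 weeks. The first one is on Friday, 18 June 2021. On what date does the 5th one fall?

The 5th occurrence is 4 intervals after the first: 4 × 42 = 168 days after 18 June 2021.
June has 30 days — 12 days to the end of June leaves 156.
July has 31 days (125 left).
August has 31 days (94 left).
September has 30 days (64 left).
October has 31 days (33 left).
November has 30 days (3 left).
3 days into December → 3 December 2021.

3 December 2021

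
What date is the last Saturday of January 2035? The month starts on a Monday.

2035-01-27

January 2035 begins on a Monday, so the first Saturday is January 6 (5 days later).
January 2035 has 31 days. Adding weeks: 6, 13, 20, 27 — the last one ≤ 31 is the 27th.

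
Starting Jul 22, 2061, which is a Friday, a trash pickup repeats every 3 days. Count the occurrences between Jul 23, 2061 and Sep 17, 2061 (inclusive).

19

Occurrences land 3·i days after Jul 22, 2061 for i = 0, 1, 2, …
Jul 23, 2061 is 1 day after the start; 1 ÷ 3 = 0 remainder 1; since the remainder is 1, round up to i = 1. First occurrence in the window: #2 on Jul 25, 2061 (1×3 = 3 days in).
Sep 17, 2061 is 57 days after the start; 57 ÷ 3 = 19 remainder 0. Last occurrence in the window: #20 on Sep 17, 2061.
Occurrences #2 through #20: 19 in total.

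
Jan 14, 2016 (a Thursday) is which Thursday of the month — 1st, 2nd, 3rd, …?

Day 14 falls in week ⌈14/7⌉ of the month.
Days 1–7 hold the 1st Thursday, 8–14 the 2nd, 15–21 the 3rd, 22–28 the 4th, 29–31 the 5th.
14 is in the range for the 2nd.

2nd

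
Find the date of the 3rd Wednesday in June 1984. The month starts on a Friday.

June 1984 begins on a Friday, so the first Wednesday is June 6 (5 days later).
The 3rd Wednesday is 2 weeks later: 6 + 14 = 20.

1984-06-20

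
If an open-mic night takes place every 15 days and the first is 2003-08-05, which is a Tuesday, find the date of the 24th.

The 24th occurrence is 23 intervals after the first: 23 × 15 = 345 days after 2003-08-05.
August has 31 days — 26 days to the end of August leaves 319.
September has 30 days (289 left).
October has 31 days (258 left).
November has 30 days (228 left).
December has 31 days (197 left).
January has 31 days (166 left).
February has 29 days (137 left).
March has 31 days (106 left).
April has 30 days (76 left).
May has 31 days (45 left).
June has 30 days (15 left).
15 days into July → 2004-07-15.

2004-07-15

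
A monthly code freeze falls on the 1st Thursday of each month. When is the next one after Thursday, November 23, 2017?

November 2017 starts on a Wednesday, so its 1st Thursday is November 2, 2017 (1 day in).
That is not after November 23, 2017, so look at December 2017.
December 2017 starts on a Friday, so its 1st Thursday is December 7, 2017 (6 days in).

December 7, 2017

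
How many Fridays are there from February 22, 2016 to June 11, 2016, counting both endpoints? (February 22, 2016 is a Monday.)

16

February 22, 2016 is a Monday; the first Friday on or after it is February 26, 2016 (4 days later).
From February 26, 2016 to June 11, 2016: 3 + 31 + 30 + 31 + 11 = 106 days (rest of February, March, April, May, June).
106 ÷ 7 = 15 full weeks with remainder 1, so 15 more Fridays after the first → 16.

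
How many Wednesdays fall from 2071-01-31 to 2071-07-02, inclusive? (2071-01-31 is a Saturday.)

22

2071-01-31 is a Saturday; the first Wednesday on or after it is 2071-02-04 (4 days later).
From 2071-02-04 to 2071-07-02: 24 + 31 + 30 + 31 + 30 + 2 = 148 days (rest of February, March, April, May, June, July).
148 ÷ 7 = 21 full weeks with remainder 1, so 21 more Wednesdays after the first → 22.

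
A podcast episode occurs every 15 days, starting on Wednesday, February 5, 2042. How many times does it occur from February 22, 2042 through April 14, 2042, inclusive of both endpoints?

3

Occurrences land 15·i days after February 5, 2042 for i = 0, 1, 2, …
February 22, 2042 is 17 days after the start; 17 ÷ 15 = 1 remainder 2; since the remainder is 2, round up to i = 2. First occurrence in the window: #3 on March 7, 2042 (2×15 = 30 days in).
April 14, 2042 is 68 days after the start; 68 ÷ 15 = 4 remainder 8. Last occurrence in the window: #5 on April 6, 2042.
Occurrences #3 through #5: 3 in total.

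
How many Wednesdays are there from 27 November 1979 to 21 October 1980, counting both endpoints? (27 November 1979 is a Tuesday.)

27 November 1979 is a Tuesday; the first Wednesday on or after it is 28 November 1979 (1 day later).
From 28 November 1979 to 21 October 1980: 33 + 295 = 328 days (rest of 1979, to 21 October 1980 in 1980).
328 ÷ 7 = 46 full weeks with remainder 6, so 46 more Wednesdays after the first → 47.

47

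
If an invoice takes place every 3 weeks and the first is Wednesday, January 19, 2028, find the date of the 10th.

The 10th occurrence is 9 intervals after the first: 9 × 21 = 189 days after January 19, 2028.
January has 31 days — 12 days to the end of January leaves 177.
February has 29 days (148 left).
March has 31 days (117 left).
April has 30 days (87 left).
May has 31 days (56 left).
June has 30 days (26 left).
26 days into July → July 26, 2028.

July 26, 2028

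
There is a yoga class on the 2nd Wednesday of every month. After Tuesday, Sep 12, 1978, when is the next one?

Sep 13, 1978

Sep 1978 starts on a Friday; its first Wednesday is the 6th, so the 2nd Wednesday is the 13th — Sep 13, 1978.
Sep 13, 1978 is after Sep 12, 1978, so that is the next one.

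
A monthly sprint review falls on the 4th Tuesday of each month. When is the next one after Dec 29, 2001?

Jan 22, 2002

Dec 2001 starts on a Saturday; its first Tuesday is the 4th, so the 4th Tuesday is the 25th — Dec 25, 2001.
That is not after Dec 29, 2001, so look at Jan 2002.
Jan 2002 starts on a Tuesday; its first Tuesday is the 1st, so the 4th Tuesday is the 22nd — Jan 22, 2002.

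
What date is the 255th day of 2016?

January has 31 days (255 − 31 = 224 remain).
February has 29 days (224 − 29 = 195 remain).
March has 31 days (195 − 31 = 164 remain).
April has 30 days (164 − 30 = 134 remain).
May has 31 days (134 − 31 = 103 remain).
June has 30 days (103 − 30 = 73 remain).
July has 31 days (73 − 31 = 42 remain).
August has 31 days (42 − 31 = 11 remain).
11 into September → September 11.

11 September 2016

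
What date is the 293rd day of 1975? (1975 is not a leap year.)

January has 31 days (293 − 31 = 262 remain).
February has 28 days (262 − 28 = 234 remain).
March has 31 days (234 − 31 = 203 remain).
April has 30 days (203 − 30 = 173 remain).
May has 31 days (173 − 31 = 142 remain).
June has 30 days (142 − 30 = 112 remain).
July has 31 days (112 − 31 = 81 remain).
August has 31 days (81 − 31 = 50 remain).
September has 30 days (50 − 30 = 20 remain).
20 into October → October 20.

October 20, 1975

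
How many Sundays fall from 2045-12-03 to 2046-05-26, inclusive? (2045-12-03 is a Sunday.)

25

2045-12-03 is a Sunday; the first Sunday on or after it is 2045-12-03.
From 2045-12-03 to 2046-05-26: 28 + 31 + 28 + 31 + 30 + 26 = 174 days (rest of December, January, February, March, April, May).
174 ÷ 7 = 24 full weeks with remainder 6, so 24 more Sundays after the first → 25.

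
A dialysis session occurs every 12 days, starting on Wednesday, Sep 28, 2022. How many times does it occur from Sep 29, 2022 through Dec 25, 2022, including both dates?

Occurrences land 12·i days after Sep 28, 2022 for i = 0, 1, 2, …
Sep 29, 2022 is 1 day after the start; 1 ÷ 12 = 0 remainder 1; since the remainder is 1, round up to i = 1. First occurrence in the window: #2 on Oct 10, 2022 (1×12 = 12 days in).
Dec 25, 2022 is 88 days after the start; 88 ÷ 12 = 7 remainder 4. Last occurrence in the window: #8 on Dec 21, 2022.
Occurrences #2 through #8: 7 in total.

7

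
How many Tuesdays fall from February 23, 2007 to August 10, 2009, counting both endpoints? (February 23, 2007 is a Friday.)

February 23, 2007 is a Friday; the first Tuesday on or after it is February 27, 2007 (4 days later).
From February 27, 2007 to August 10, 2009: 307 + 366 + 222 = 895 days (rest of 2007, 2008, to August 10, 2009 in 2009).
895 ÷ 7 = 127 full weeks with remainder 6, so 127 more Tuesdays after the first → 128.

128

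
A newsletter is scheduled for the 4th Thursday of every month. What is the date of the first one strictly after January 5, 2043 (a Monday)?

January 22, 2043

January 2043 starts on a Thursday; its first Thursday is the 1st, so the 4th Thursday is the 22nd — January 22, 2043.
January 22, 2043 is after January 5, 2043, so that is the next one.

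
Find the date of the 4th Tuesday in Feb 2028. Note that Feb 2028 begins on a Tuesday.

Feb 22, 2028

Feb 2028 begins on a Tuesday, so the first Tuesday is Feb 1.
The 4th Tuesday is 3 weeks later: 1 + 21 = 22.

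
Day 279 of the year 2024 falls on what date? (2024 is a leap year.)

Oct 5, 2024

Jan has 31 days (279 − 31 = 248 remain).
Feb has 29 days (248 − 29 = 219 remain).
Mar has 31 days (219 − 31 = 188 remain).
Apr has 30 days (188 − 30 = 158 remain).
May has 31 days (158 − 31 = 127 remain).
Jun has 30 days (127 − 30 = 97 remain).
Jul has 31 days (97 − 31 = 66 remain).
Aug has 31 days (66 − 31 = 35 remain).
Sep has 30 days (35 − 30 = 5 remain).
5 into Oct → Oct 5.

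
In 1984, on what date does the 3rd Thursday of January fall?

The first Thursday of January 1984 is January 5.
The 3rd Thursday is 2 weeks later: 5 + 14 = 19.

19 January 1984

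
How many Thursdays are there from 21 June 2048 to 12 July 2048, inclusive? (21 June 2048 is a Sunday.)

21 June 2048 is a Sunday; the first Thursday on or after it is 25 June 2048 (4 days later).
From 25 June 2048 to 12 July 2048: 5 + 12 = 17 days (rest of June, July).
17 ÷ 7 = 2 full weeks with remainder 3, so 2 more Thursdays after the first → 3.

3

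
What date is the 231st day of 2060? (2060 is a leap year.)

18 August 2060

January has 31 days (231 − 31 = 200 remain).
February has 29 days (200 − 29 = 171 remain).
March has 31 days (171 − 31 = 140 remain).
April has 30 days (140 − 30 = 110 remain).
May has 31 days (110 − 31 = 79 remain).
June has 30 days (79 − 30 = 49 remain).
July has 31 days (49 − 31 = 18 remain).
18 into August → August 18.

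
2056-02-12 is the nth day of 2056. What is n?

43

Days in months before February: 31 = 31.
Plus 12 days into February → day 43.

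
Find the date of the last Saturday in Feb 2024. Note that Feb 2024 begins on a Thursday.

Feb 2024 begins on a Thursday, so the first Saturday is Feb 3 (2 days later).
Feb 2024 has 29 days. Adding weeks: 3, 10, 17, 24 — the last one ≤ 29 is the 24th.

Feb 24, 2024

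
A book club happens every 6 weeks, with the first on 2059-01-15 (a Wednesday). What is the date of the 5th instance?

2059-07-02

The 5th occurrence is 4 intervals after the first: 4 × 42 = 168 days after 2059-01-15.
January has 31 days — 16 days to the end of January leaves 152.
February has 28 days (124 left).
March has 31 days (93 left).
April has 30 days (63 left).
May has 31 days (32 left).
June has 30 days (2 left).
2 days into July → 2059-07-02.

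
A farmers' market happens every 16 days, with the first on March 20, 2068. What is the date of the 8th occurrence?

July 10, 2068

The 8th occurrence is 7 intervals after the first: 7 × 16 = 112 days after March 20, 2068.
March has 31 days — 11 days to the end of March leaves 101.
April has 30 days (71 left).
May has 31 days (40 left).
June has 30 days (10 left).
10 days into July → July 10, 2068.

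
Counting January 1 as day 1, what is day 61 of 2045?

Mar 2, 2045

Jan has 31 days (61 − 31 = 30 remain).
Feb has 28 days (30 − 28 = 2 remain).
2 into Mar → Mar 2.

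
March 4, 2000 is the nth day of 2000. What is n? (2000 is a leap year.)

64

Days in months before March: 31 + 29 = 60.
Plus 4 days into March → day 64.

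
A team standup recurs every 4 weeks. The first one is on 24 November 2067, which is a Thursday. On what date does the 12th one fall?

The 12th occurrence is 11 intervals after the first: 11 × 28 = 308 days after 24 November 2067.
November has 30 days — 6 days to the end of November leaves 302.
December has 31 days (271 left).
January has 31 days (240 left).
February has 29 days (211 left).
March has 31 days (180 left).
April has 30 days (150 left).
May has 31 days (119 left).
June has 30 days (89 left).
July has 31 days (58 left).
August has 31 days (27 left).
27 days into September → 27 September 2068.

27 September 2068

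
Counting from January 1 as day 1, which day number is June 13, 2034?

164

Days in months before June: 31 + 28 + 31 + 30 + 31 = 151.
Plus 13 days into June → day 164.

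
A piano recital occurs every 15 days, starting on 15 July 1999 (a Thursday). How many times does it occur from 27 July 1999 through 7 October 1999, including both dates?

Occurrences land 15·i days after 15 July 1999 for i = 0, 1, 2, …
27 July 1999 is 12 days after the start; 12 ÷ 15 = 0 remainder 12; since the remainder is 12, round up to i = 1. First occurrence in the window: #2 on 30 July 1999 (1×15 = 15 days in).
7 October 1999 is 84 days after the start; 84 ÷ 15 = 5 remainder 9. Last occurrence in the window: #6 on 28 September 1999.
Occurrences #2 through #6: 5 in total.

5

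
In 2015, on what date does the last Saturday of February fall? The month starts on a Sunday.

February 28, 2015

February 2015 begins on a Sunday, so the first Saturday is February 7 (6 days later).
February 2015 has 28 days. Adding weeks: 7, 14, 21, 28 — the last one ≤ 28 is the 28th.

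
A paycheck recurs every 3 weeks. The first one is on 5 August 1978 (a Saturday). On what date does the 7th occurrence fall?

9 December 1978

The 7th occurrence is 6 intervals after the first: 6 × 21 = 126 days after 5 August 1978.
August has 31 days — 26 days to the end of August leaves 100.
September has 30 days (70 left).
October has 31 days (39 left).
November has 30 days (9 left).
9 days into December → 9 December 1978.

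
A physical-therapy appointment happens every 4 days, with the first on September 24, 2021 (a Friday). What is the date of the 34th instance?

The 34th occurrence is 33 intervals after the first: 33 × 4 = 132 days after September 24, 2021.
September has 30 days — 6 days to the end of September leaves 126.
October has 31 days (95 left).
November has 30 days (65 left).
December has 31 days (34 left).
January has 31 days (3 left).
3 days into February → February 3, 2022.

February 3, 2022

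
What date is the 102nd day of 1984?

Apr 11, 1984

Jan has 31 days (102 − 31 = 71 remain).
Feb has 29 days (71 − 29 = 42 remain).
Mar has 31 days (42 − 31 = 11 remain).
11 into Apr → Apr 11.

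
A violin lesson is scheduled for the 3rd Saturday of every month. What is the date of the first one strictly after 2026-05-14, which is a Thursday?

2026-05-16

May 2026 starts on a Friday; its first Saturday is the 2nd, so the 3rd Saturday is the 16th — 2026-05-16.
2026-05-16 is after 2026-05-14, so that is the next one.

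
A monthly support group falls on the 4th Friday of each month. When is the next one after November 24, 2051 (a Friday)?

December 22, 2051

November 2051 starts on a Wednesday; its first Friday is the 3rd, so the 4th Friday is the 24th — November 24, 2051.
That is not after November 24, 2051, so look at December 2051.
December 2051 starts on a Friday; its first Friday is the 1st, so the 4th Friday is the 22nd — December 22, 2051.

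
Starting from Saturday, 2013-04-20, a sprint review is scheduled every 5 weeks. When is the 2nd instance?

2013-05-25

The 2nd occurrence is 1 interval after the first: 1 × 35 = 35 days after 2013-04-20.
April has 30 days — 10 days to the end of April leaves 25.
25 days into May → 2013-05-25.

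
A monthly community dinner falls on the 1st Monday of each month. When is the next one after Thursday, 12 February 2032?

1 March 2032

February 2032 starts on a Sunday, so its 1st Monday is 2 February 2032 (1 day in).
That is not after 12 February 2032, so look at March 2032.
March 2032 starts on a Monday, so its 1st Monday is 1 March 2032.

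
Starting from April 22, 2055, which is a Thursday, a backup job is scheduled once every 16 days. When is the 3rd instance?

May 24, 2055

The 3rd occurrence is 2 intervals after the first: 2 × 16 = 32 days after April 22, 2055.
April has 30 days — 8 days to the end of April leaves 24.
24 days into May → May 24, 2055.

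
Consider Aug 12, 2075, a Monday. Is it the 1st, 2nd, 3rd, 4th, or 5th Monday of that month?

Day 12 falls in week ⌈12/7⌉ of the month.
Days 1–7 hold the 1st Monday, 8–14 the 2nd, 15–21 the 3rd, 22–28 the 4th, 29–31 the 5th.
12 is in the range for the 2nd.

2nd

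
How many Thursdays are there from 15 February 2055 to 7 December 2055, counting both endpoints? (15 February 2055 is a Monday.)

42

15 February 2055 is a Monday; the first Thursday on or after it is 18 February 2055 (3 days later).
From 18 February 2055 to 7 December 2055: 10 + 31 + 30 + 31 + 30 + 31 + 31 + 30 + 31 + 30 + 7 = 292 days (rest of February, March, April, May, June, July, August, September, October, November, December).
292 ÷ 7 = 41 full weeks with remainder 5, so 41 more Thursdays after the first → 42.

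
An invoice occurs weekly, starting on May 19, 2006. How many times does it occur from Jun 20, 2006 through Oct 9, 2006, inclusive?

16

Occurrences land 7·i days after May 19, 2006 for i = 0, 1, 2, …
Jun 20, 2006 is 32 days after the start; 32 ÷ 7 = 4 remainder 4; since the remainder is 4, round up to i = 5. First occurrence in the window: #6 on Jun 23, 2006 (5×7 = 35 days in).
Oct 9, 2006 is 143 days after the start; 143 ÷ 7 = 20 remainder 3. Last occurrence in the window: #21 on Oct 6, 2006.
Occurrences #6 through #21: 16 in total.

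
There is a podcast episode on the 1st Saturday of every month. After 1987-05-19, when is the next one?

1987-06-06

May 1987 starts on a Friday, so its 1st Saturday is 1987-05-02 (1 day in).
That is not after 1987-05-19, so look at June 1987.
June 1987 starts on a Monday, so its 1st Saturday is 1987-06-06 (5 days in).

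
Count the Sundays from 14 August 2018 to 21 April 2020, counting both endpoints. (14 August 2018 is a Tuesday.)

88

14 August 2018 is a Tuesday; the first Sunday on or after it is 19 August 2018 (5 days later).
From 19 August 2018 to 21 April 2020: 134 + 365 + 112 = 611 days (rest of 2018, 2019, to 21 April 2020 in 2020).
611 ÷ 7 = 87 full weeks with remainder 2, so 87 more Sundays after the first → 88.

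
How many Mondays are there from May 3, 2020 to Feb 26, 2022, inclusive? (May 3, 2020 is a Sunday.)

May 3, 2020 is a Sunday; the first Monday on or after it is May 4, 2020 (1 day later).
From May 4, 2020 to Feb 26, 2022: 241 + 365 + 57 = 663 days (rest of 2020, 2021, to Feb 26, 2022 in 2022).
663 ÷ 7 = 94 full weeks with remainder 5, so 94 more Mondays after the first → 95.

95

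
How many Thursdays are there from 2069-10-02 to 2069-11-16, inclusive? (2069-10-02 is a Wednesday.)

2069-10-02 is a Wednesday; the first Thursday on or after it is 2069-10-03 (1 day later).
From 2069-10-03 to 2069-11-16: 28 + 16 = 44 days (rest of October, November).
44 ÷ 7 = 6 full weeks with remainder 2, so 6 more Thursdays after the first → 7.

7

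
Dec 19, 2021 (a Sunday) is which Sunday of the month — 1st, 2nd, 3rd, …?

3rd

Day 19 falls in week ⌈19/7⌉ of the month.
Days 1–7 hold the 1st Sunday, 8–14 the 2nd, 15–21 the 3rd, 22–28 the 4th, 29–31 the 5th.
19 is in the range for the 3rd.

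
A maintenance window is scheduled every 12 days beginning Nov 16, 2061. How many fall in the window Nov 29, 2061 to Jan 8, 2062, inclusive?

3

Occurrences land 12·i days after Nov 16, 2061 for i = 0, 1, 2, …
Nov 29, 2061 is 13 days after the start; 13 ÷ 12 = 1 remainder 1; since the remainder is 1, round up to i = 2. First occurrence in the window: #3 on Dec 10, 2061 (2×12 = 24 days in).
Jan 8, 2062 is 53 days after the start; 53 ÷ 12 = 4 remainder 5. Last occurrence in the window: #5 on Jan 3, 2062.
Occurrences #3 through #5: 3 in total.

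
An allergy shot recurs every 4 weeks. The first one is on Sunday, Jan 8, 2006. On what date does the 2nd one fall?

The 2nd occurrence is 1 interval after the first: 1 × 28 = 28 days after Jan 8, 2006.
Jan has 31 days — 23 days to the end of Jan leaves 5.
5 days into Feb → Feb 5, 2006.

Feb 5, 2006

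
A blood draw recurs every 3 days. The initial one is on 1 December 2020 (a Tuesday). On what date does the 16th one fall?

15 January 2021

The 16th occurrence is 15 intervals after the first: 15 × 3 = 45 days after 1 December 2020.
December has 31 days — 30 days to the end of December leaves 15.
15 days into January → 15 January 2021.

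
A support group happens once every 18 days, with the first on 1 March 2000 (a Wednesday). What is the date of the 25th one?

The 25th occurrence is 24 intervals after the first: 24 × 18 = 432 days after 1 March 2000.
March has 31 days — 30 days to the end of March leaves 402.
From end of March to end of 2000 is 275 days (127 left).
January has 31 days (96 left).
February has 28 days (68 left).
March has 31 days (37 left).
April has 30 days (7 left).
7 days into May → 7 May 2001.

7 May 2001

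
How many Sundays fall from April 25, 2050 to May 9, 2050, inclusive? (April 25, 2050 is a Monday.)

April 25, 2050 is a Monday; the first Sunday on or after it is May 1, 2050 (6 days later).
From May 1, 2050 to May 9, 2050 is 9 − 1 = 8 days.
8 ÷ 7 = 1 full weeks with remainder 1, so 1 more Sundays after the first → 2.

2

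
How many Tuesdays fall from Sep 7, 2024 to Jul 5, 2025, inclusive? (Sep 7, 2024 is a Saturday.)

Sep 7, 2024 is a Saturday; the first Tuesday on or after it is Sep 10, 2024 (3 days later).
From Sep 10, 2024 to Jul 5, 2025: 20 + 31 + 30 + 31 + 31 + 28 + 31 + 30 + 31 + 30 + 5 = 298 days (rest of Sep, Oct, Nov, Dec, Jan, Feb, Mar, Apr, May, Jun, Jul).
298 ÷ 7 = 42 full weeks with remainder 4, so 42 more Tuesdays after the first → 43.

43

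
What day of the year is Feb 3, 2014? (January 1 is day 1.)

34

Days in months before Feb: 31 = 31.
Plus 3 days into Feb → day 34.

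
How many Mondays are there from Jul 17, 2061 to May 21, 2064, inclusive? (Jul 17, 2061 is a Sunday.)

Jul 17, 2061 is a Sunday; the first Monday on or after it is Jul 18, 2061 (1 day later).
From Jul 18, 2061 to May 21, 2064: 166 + 365 + 365 + 142 = 1038 days (rest of 2061, 2062, 2063, to May 21, 2064 in 2064).
1038 ÷ 7 = 148 full weeks with remainder 2, so 148 more Mondays after the first → 149.

149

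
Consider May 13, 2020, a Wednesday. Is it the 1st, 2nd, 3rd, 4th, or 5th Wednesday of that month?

Day 13 falls in week ⌈13/7⌉ of the month.
Days 1–7 hold the 1st Wednesday, 8–14 the 2nd, 15–21 the 3rd, 22–28 the 4th, 29–31 the 5th.
13 is in the range for the 2nd.

2nd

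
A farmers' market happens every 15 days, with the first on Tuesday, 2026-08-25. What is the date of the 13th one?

2027-02-21

The 13th occurrence is 12 intervals after the first: 12 × 15 = 180 days after 2026-08-25.
August has 31 days — 6 days to the end of August leaves 174.
September has 30 days (144 left).
October has 31 days (113 left).
November has 30 days (83 left).
December has 31 days (52 left).
January has 31 days (21 left).
21 days into February → 2027-02-21.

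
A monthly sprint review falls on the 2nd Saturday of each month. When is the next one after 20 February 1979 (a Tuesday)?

February 1979 starts on a Thursday; its first Saturday is the 3rd, so the 2nd Saturday is the 10th — 10 February 1979.
That is not after 20 February 1979, so look at March 1979.
March 1979 starts on a Thursday; its first Saturday is the 3rd, so the 2nd Saturday is the 10th — 10 March 1979.

10 March 1979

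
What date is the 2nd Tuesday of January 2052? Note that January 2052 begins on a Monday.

January 9, 2052

January 2052 begins on a Monday, so the first Tuesday is January 2 (1 day later).
The 2nd Tuesday is 1 weeks later: 2 + 7 = 9.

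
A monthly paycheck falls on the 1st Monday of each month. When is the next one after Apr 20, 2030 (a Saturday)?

Apr 2030 starts on a Monday, so its 1st Monday is Apr 1, 2030.
That is not after Apr 20, 2030, so look at May 2030.
May 2030 starts on a Wednesday, so its 1st Monday is May 6, 2030 (5 days in).

May 6, 2030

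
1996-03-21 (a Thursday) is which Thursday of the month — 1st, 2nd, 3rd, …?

3rd

Day 21 falls in week ⌈21/7⌉ of the month.
Days 1–7 hold the 1st Thursday, 8–14 the 2nd, 15–21 the 3rd, 22–28 the 4th, 29–31 the 5th.
21 is in the range for the 3rd.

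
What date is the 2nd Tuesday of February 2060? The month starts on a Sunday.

February 10, 2060

February 2060 begins on a Sunday, so the first Tuesday is February 3 (2 days later).
The 2nd Tuesday is 1 weeks later: 3 + 7 = 10.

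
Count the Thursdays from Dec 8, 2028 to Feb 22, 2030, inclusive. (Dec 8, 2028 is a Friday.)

63

Dec 8, 2028 is a Friday; the first Thursday on or after it is Dec 14, 2028 (6 days later).
From Dec 14, 2028 to Feb 22, 2030: 17 + 365 + 53 = 435 days (rest of 2028, 2029, to Feb 22, 2030 in 2030).
435 ÷ 7 = 62 full weeks with remainder 1, so 62 more Thursdays after the first → 63.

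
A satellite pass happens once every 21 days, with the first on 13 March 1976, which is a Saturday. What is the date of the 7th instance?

17 July 1976

The 7th occurrence is 6 intervals after the first: 6 × 21 = 126 days after 13 March 1976.
March has 31 days — 18 days to the end of March leaves 108.
April has 30 days (78 left).
May has 31 days (47 left).
June has 30 days (17 left).
17 days into July → 17 July 1976.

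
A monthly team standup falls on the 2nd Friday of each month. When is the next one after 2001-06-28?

2001-07-13

June 2001 starts on a Friday; its first Friday is the 1st, so the 2nd Friday is the 8th — 2001-06-08.
That is not after 2001-06-28, so look at July 2001.
July 2001 starts on a Sunday; its first Friday is the 6th, so the 2nd Friday is the 13th — 2001-07-13.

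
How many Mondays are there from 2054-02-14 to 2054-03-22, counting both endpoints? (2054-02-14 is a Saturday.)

2054-02-14 is a Saturday; the first Monday on or after it is 2054-02-16 (2 days later).
From 2054-02-16 to 2054-03-22: 12 + 22 = 34 days (rest of February, March).
34 ÷ 7 = 4 full weeks with remainder 6, so 4 more Mondays after the first → 5.

5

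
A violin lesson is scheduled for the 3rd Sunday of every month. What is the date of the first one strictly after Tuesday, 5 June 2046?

17 June 2046

June 2046 starts on a Friday; its first Sunday is the 3rd, so the 3rd Sunday is the 17th — 17 June 2046.
17 June 2046 is after 5 June 2046, so that is the next one.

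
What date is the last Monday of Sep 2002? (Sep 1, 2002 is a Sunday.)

Sep 2002 begins on a Sunday, so the first Monday is Sep 2 (1 day later).
Sep 2002 has 30 days. Adding weeks: 2, 9, 16, 23, 30 — the last one ≤ 30 is the 30th.

Sep 30, 2002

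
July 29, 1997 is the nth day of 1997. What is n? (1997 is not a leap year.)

Days in months before July: 31 + 28 + 31 + 30 + 31 + 30 = 181.
Plus 29 days into July → day 210.

210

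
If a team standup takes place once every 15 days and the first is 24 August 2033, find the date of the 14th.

7 March 2034

The 14th occurrence is 13 intervals after the first: 13 × 15 = 195 days after 24 August 2033.
August has 31 days — 7 days to the end of August leaves 188.
September has 30 days (158 left).
October has 31 days (127 left).
November has 30 days (97 left).
December has 31 days (66 left).
January has 31 days (35 left).
February has 28 days (7 left).
7 days into March → 7 March 2034.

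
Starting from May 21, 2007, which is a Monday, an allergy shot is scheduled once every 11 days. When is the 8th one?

Aug 6, 2007

The 8th occurrence is 7 intervals after the first: 7 × 11 = 77 days after May 21, 2007.
May has 31 days — 10 days to the end of May leaves 67.
Jun has 30 days (37 left).
Jul has 31 days (6 left).
6 days into Aug → Aug 6, 2007.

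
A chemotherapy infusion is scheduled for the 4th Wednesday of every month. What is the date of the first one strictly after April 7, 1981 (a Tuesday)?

April 22, 1981

April 1981 starts on a Wednesday; its first Wednesday is the 1st, so the 4th Wednesday is the 22nd — April 22, 1981.
April 22, 1981 is after April 7, 1981, so that is the next one.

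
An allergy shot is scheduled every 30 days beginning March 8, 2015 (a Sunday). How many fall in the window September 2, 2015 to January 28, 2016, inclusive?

Occurrences land 30·i days after March 8, 2015 for i = 0, 1, 2, …
September 2, 2015 is 178 days after the start; 178 ÷ 30 = 5 remainder 28; since the remainder is 28, round up to i = 6. First occurrence in the window: #7 on September 4, 2015 (6×30 = 180 days in).
January 28, 2016 is 326 days after the start; 326 ÷ 30 = 10 remainder 26. Last occurrence in the window: #11 on January 2, 2016.
Occurrences #7 through #11: 5 in total.

5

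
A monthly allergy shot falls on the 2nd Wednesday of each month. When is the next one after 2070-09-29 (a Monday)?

September 2070 starts on a Monday; its first Wednesday is the 3rd, so the 2nd Wednesday is the 10th — 2070-09-10.
That is not after 2070-09-29, so look at October 2070.
October 2070 starts on a Wednesday; its first Wednesday is the 1st, so the 2nd Wednesday is the 8th — 2070-10-08.

2070-10-08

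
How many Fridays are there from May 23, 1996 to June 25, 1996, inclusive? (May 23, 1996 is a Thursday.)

May 23, 1996 is a Thursday; the first Friday on or after it is May 24, 1996 (1 day later).
From May 24, 1996 to June 25, 1996: 7 + 25 = 32 days (rest of May, June).
32 ÷ 7 = 4 full weeks with remainder 4, so 4 more Fridays after the first → 5.

5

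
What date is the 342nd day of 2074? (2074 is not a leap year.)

January has 31 days (342 − 31 = 311 remain).
February has 28 days (311 − 28 = 283 remain).
March has 31 days (283 − 31 = 252 remain).
April has 30 days (252 − 30 = 222 remain).
May has 31 days (222 − 31 = 191 remain).
June has 30 days (191 − 30 = 161 remain).
July has 31 days (161 − 31 = 130 remain).
August has 31 days (130 − 31 = 99 remain).
September has 30 days (99 − 30 = 69 remain).
October has 31 days (69 − 31 = 38 remain).
November has 30 days (38 − 30 = 8 remain).
8 into December → December 8.

December 8, 2074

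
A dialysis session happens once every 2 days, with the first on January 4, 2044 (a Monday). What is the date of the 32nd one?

The 32nd occurrence is 31 intervals after the first: 31 × 2 = 62 days after January 4, 2044.
January has 31 days — 27 days to the end of January leaves 35.
February has 29 days (6 left).
6 days into March → March 6, 2044.

March 6, 2044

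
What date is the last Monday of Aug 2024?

Aug 26, 2024

Aug 2024 begins on a Thursday, so the first Monday is Aug 5 (4 days later).
Aug 2024 has 31 days. Adding weeks: 5, 12, 19, 26 — the last one ≤ 31 is the 26th.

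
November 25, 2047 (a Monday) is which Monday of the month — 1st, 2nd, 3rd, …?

Day 25 falls in week ⌈25/7⌉ of the month.
Days 1–7 hold the 1st Monday, 8–14 the 2nd, 15–21 the 3rd, 22–28 the 4th, 29–31 the 5th.
25 is in the range for the 4th.

4th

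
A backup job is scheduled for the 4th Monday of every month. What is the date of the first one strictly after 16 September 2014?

September 2014 starts on a Monday; its first Monday is the 1st, so the 4th Monday is the 22nd — 22 September 2014.
22 September 2014 is after 16 September 2014, so that is the next one.

22 September 2014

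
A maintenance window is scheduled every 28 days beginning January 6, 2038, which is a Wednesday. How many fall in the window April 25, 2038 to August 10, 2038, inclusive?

4

Occurrences land 28·i days after January 6, 2038 for i = 0, 1, 2, …
April 25, 2038 is 109 days after the start; 109 ÷ 28 = 3 remainder 25; since the remainder is 25, round up to i = 4. First occurrence in the window: #5 on April 28, 2038 (4×28 = 112 days in).
August 10, 2038 is 216 days after the start; 216 ÷ 28 = 7 remainder 20. Last occurrence in the window: #8 on July 21, 2038.
Occurrences #5 through #8: 4 in total.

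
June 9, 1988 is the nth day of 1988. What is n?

Days in months before June: 31 + 29 + 31 + 30 + 31 = 152.
Plus 9 days into June → day 161.

161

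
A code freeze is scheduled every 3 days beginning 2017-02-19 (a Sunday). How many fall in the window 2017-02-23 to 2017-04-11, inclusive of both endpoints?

Occurrences land 3·i days after 2017-02-19 for i = 0, 1, 2, …
2017-02-23 is 4 days after the start; 4 ÷ 3 = 1 remainder 1; since the remainder is 1, round up to i = 2. First occurrence in the window: #3 on 2017-02-25 (2×3 = 6 days in).
2017-04-11 is 51 days after the start; 51 ÷ 3 = 17 remainder 0. Last occurrence in the window: #18 on 2017-04-11.
Occurrences #3 through #18: 16 in total.

16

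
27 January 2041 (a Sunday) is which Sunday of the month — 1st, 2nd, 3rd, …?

Day 27 falls in week ⌈27/7⌉ of the month.
Days 1–7 hold the 1st Sunday, 8–14 the 2nd, 15–21 the 3rd, 22–28 the 4th, 29–31 the 5th.
27 is in the range for the 4th.

4th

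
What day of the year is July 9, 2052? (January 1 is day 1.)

191

Days in months before July: 31 + 29 + 31 + 30 + 31 + 30 = 182.
Plus 9 days into July → day 191.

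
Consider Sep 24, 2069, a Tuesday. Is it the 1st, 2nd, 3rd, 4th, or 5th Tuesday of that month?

Day 24 falls in week ⌈24/7⌉ of the month.
Days 1–7 hold the 1st Tuesday, 8–14 the 2nd, 15–21 the 3rd, 22–28 the 4th, 29–31 the 5th.
24 is in the range for the 4th.

4th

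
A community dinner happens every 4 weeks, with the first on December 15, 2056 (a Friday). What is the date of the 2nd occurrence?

January 12, 2057

The 2nd occurrence is 1 interval after the first: 1 × 28 = 28 days after December 15, 2056.
December has 31 days — 16 days to the end of December leaves 12.
12 days into January → January 12, 2057.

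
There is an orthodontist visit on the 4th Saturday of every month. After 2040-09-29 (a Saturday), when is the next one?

2040-10-27

September 2040 starts on a Saturday; its first Saturday is the 1st, so the 4th Saturday is the 22nd — 2040-09-22.
That is not after 2040-09-29, so look at October 2040.
October 2040 starts on a Monday; its first Saturday is the 6th, so the 4th Saturday is the 27th — 2040-10-27.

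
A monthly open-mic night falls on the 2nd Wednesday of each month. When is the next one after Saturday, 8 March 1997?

March 1997 starts on a Saturday; its first Wednesday is the 5th, so the 2nd Wednesday is the 12th — 12 March 1997.
12 March 1997 is after 8 March 1997, so that is the next one.

12 March 1997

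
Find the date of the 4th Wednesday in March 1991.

March 27, 1991

March 1991 begins on a Friday, so the first Wednesday is March 6 (5 days later).
The 4th Wednesday is 3 weeks later: 6 + 21 = 27.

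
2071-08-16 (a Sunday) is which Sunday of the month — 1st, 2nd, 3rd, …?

3rd

Day 16 falls in week ⌈16/7⌉ of the month.
Days 1–7 hold the 1st Sunday, 8–14 the 2nd, 15–21 the 3rd, 22–28 the 4th, 29–31 the 5th.
16 is in the range for the 3rd.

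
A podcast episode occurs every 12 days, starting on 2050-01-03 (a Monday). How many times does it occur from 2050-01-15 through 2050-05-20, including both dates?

Occurrences land 12·i days after 2050-01-03 for i = 0, 1, 2, …
2050-01-15 is 12 days after the start; 12 ÷ 12 = 1 remainder 0. First occurrence in the window: #2 on 2050-01-15 (1×12 = 12 days in).
2050-05-20 is 137 days after the start; 137 ÷ 12 = 11 remainder 5. Last occurrence in the window: #12 on 2050-05-15.
Occurrences #2 through #12: 11 in total.

11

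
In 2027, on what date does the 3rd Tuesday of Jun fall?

Jun 15, 2027

Jun 2027 begins on a Tuesday, so the first Tuesday is Jun 1.
The 3rd Tuesday is 2 weeks later: 1 + 14 = 15.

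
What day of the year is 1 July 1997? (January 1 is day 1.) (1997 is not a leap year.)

Days in months before July: 31 + 28 + 31 + 30 + 31 + 30 = 181.
Plus 1 day into July → day 182.

182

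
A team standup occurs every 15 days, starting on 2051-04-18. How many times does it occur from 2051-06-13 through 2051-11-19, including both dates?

Occurrences land 15·i days after 2051-04-18 for i = 0, 1, 2, …
2051-06-13 is 56 days after the start; 56 ÷ 15 = 3 remainder 11; since the remainder is 11, round up to i = 4. First occurrence in the window: #5 on 2051-06-17 (4×15 = 60 days in).
2051-11-19 is 215 days after the start; 215 ÷ 15 = 14 remainder 5. Last occurrence in the window: #15 on 2051-11-14.
Occurrences #5 through #15: 11 in total.

11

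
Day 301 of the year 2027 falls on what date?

Jan has 31 days (301 − 31 = 270 remain).
Feb has 28 days (270 − 28 = 242 remain).
Mar has 31 days (242 − 31 = 211 remain).
Apr has 30 days (211 − 30 = 181 remain).
May has 31 days (181 − 31 = 150 remain).
Jun has 30 days (150 − 30 = 120 remain).
Jul has 31 days (120 − 31 = 89 remain).
Aug has 31 days (89 − 31 = 58 remain).
Sep has 30 days (58 − 30 = 28 remain).
28 into Oct → Oct 28.

Oct 28, 2027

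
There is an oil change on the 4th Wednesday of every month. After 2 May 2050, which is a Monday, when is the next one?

25 May 2050

May 2050 starts on a Sunday; its first Wednesday is the 4th, so the 4th Wednesday is the 25th — 25 May 2050.
25 May 2050 is after 2 May 2050, so that is the next one.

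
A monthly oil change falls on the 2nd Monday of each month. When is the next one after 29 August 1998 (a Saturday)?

14 September 1998

August 1998 starts on a Saturday; its first Monday is the 3rd, so the 2nd Monday is the 10th — 10 August 1998.
That is not after 29 August 1998, so look at September 1998.
September 1998 starts on a Tuesday; its first Monday is the 7th, so the 2nd Monday is the 14th — 14 September 1998.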